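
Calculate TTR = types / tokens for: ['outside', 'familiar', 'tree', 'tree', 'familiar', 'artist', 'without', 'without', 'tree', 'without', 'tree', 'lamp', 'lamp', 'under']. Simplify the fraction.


Tokens: 14
Unique types: ('artist', 'familiar', 'lamp', 'outside', 'tree', 'under', 'without') = 7
TTR = 7/14
Simplify: divide both by 7 -> 1/2
TTR = 1/2

1/2


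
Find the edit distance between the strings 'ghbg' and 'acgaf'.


Building DP table for s1='ghbg' (len 4) and s2='acgaf' (len 5):
       a  c  g  a  f
    0  1  2  3  4  5
  g 1  1  2  2  3  4
  h 2  2  2  3  3  4
  b 3  3  3  3  4  4
  g 4  4  4  3  4  5
Edit distance = dp[4][5] = 5

5


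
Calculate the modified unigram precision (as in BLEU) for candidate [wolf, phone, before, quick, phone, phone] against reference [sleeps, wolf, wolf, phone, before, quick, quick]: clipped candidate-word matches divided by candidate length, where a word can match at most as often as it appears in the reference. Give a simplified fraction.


Reference word counts: {'before': 1, 'phone': 1, 'quick': 2, 'sleeps': 1, 'wolf': 2}
Checking each candidate word (with clipping):
  'wolf' -> in reference (ref count 2, used 1/2) -> match (matches: 1)
  'phone' -> in reference (ref count 1, used 1/1) -> match (matches: 2)
  'before' -> in reference (ref count 1, used 1/1) -> match (matches: 3)
  'quick' -> in reference (ref count 2, used 1/2) -> match (matches: 4)
  'phone' -> ref count 1 already used up (1/1) -> clipped, no match (matches: 4)
  'phone' -> ref count 1 already used up (1/1) -> clipped, no match (matches: 4)
Clipped matches: 4, Candidate length: 6
Precision = 4/6 = 2/3

2/3


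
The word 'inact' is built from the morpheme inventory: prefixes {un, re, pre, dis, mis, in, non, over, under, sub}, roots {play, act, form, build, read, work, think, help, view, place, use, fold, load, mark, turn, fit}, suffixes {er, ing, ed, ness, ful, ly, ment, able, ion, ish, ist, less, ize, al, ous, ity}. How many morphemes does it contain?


Segmenting 'inact' against the inventory:
  'in' -> prefix (morpheme 1)
  'act' -> root (morpheme 2)
Total morphemes: 2

2


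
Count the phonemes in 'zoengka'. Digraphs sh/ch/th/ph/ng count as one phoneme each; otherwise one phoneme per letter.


Parsing 'zoengka' greedily, digraphs first:
  'z' -> consonant phoneme (phonemes so far: 1)
  'o' -> vowel phoneme (phonemes so far: 2)
  'e' -> vowel phoneme (phonemes so far: 3)
  'ng' -> digraph (1 consonant phoneme) (phonemes so far: 4)
  'k' -> consonant phoneme (phonemes so far: 5)
  'a' -> vowel phoneme (phonemes so far: 6)
Total phonemes: 6

6


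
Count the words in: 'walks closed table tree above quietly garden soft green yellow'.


Counting words by splitting on spaces:
  Word 1: 'walks'
  Word 2: 'closed'
  Word 3: 'table'
  Word 4: 'tree'
  Word 5: 'above'
  Word 6: 'quietly'
  Word 7: 'garden'
  Word 8: 'soft'
  Word 9: 'green'
  Word 10: 'yellow'
Total words: 10

10


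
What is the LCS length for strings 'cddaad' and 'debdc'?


DP table for LCS of 'cddaad' and 'debdc':
       d  e  b  d  c
    0  0  0  0  0  0
  c 0  0  0  0  0  1
  d 0  1  1  1  1  1
  d 0  1  1  1  2  2
  a 0  1  1  1  2  2
  a 0  1  1  1  2  2
  d 0  1  1  1  2  2
LCS: 'dd'
LCS length = 2

2


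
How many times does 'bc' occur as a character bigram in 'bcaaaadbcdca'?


Scanning 'bcaaaadbcdca' for bigram 'bc':
  Position 0: 'bc' -> MATCH
  Position 1: 'ca' -> no
  Position 2: 'aa' -> no
  Position 3: 'aa' -> no
  Position 4: 'aa' -> no
  Position 5: 'ad' -> no
  Position 6: 'db' -> no
  Position 7: 'bc' -> MATCH
  Position 8: 'cd' -> no
  Position 9: 'dc' -> no
  Position 10: 'ca' -> no
Total matches: 2

2


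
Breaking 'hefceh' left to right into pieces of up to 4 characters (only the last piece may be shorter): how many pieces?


'hefceh' has 6 characters.
Chunking with max size 4:
  Chunk 1: 'hefc' (positions 0-3)
  Chunk 2: 'eh' (positions 4-5)
Total chunks: ceil(6 / 4) = 2

2


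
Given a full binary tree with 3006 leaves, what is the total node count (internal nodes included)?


Leaf nodes (terminals): 3006
Internal nodes = n - 1 = 3006 - 1 = 3005
Total = leaves + internal = 3006 + 3005 = 6011

6011


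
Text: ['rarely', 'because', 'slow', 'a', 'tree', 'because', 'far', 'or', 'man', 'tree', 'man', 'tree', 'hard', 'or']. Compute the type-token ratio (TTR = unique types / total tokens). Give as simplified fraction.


Tokens: 14
Unique types: ('a', 'because', 'far', 'hard', 'man', 'or', 'rarely', 'slow', 'tree') = 9
TTR = 9/14
Already in lowest terms.

9/14


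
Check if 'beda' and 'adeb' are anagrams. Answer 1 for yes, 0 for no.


Sort characters of 'beda': 'abde'
Sort characters of 'adeb': 'abde'
Sorted forms match -> they ARE anagrams
Result: 1

1


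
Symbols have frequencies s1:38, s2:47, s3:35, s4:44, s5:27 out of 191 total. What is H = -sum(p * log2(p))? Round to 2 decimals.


Computing entropy H = -sum(p_i * log2(p_i)):
  s1: p = 38/191 = 0.1990, -p*log2(p) = 0.4635
  s2: p = 47/191 = 0.2461, -p*log2(p) = 0.4978
  s3: p = 35/191 = 0.1832, -p*log2(p) = 0.4486
  s4: p = 44/191 = 0.2304, -p*log2(p) = 0.4879
  s5: p = 27/191 = 0.1414, -p*log2(p) = 0.3990
H = sum of terms = 2.2968
Rounded to 2 decimals: 2.30

2.30


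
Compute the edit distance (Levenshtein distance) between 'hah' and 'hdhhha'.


Building DP table for s1='hah' (len 3) and s2='hdhhha' (len 6):
       h  d  h  h  h  a
    0  1  2  3  4  5  6
  h 1  0  1  2  3  4  5
  a 2  1  1  2  3  4  4
  h 3  2  2  1  2  3  4
Edit distance = dp[3][6] = 4

4


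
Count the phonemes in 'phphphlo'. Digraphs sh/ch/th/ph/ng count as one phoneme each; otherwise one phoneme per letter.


Parsing 'phphphlo' greedily, digraphs first:
  'ph' -> digraph (1 consonant phoneme) (phonemes so far: 1)
  'ph' -> digraph (1 consonant phoneme) (phonemes so far: 2)
  'ph' -> digraph (1 consonant phoneme) (phonemes so far: 3)
  'l' -> consonant phoneme (phonemes so far: 4)
  'o' -> vowel phoneme (phonemes so far: 5)
Total phonemes: 5

5


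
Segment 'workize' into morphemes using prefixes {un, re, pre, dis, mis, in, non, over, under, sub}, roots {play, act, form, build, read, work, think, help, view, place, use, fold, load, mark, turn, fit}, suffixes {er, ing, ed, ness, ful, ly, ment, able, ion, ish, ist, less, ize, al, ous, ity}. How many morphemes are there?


Segmenting 'workize' against the inventory:
  'work' -> root (morpheme 1)
  'ize' -> suffix (morpheme 2)
Total morphemes: 2

2


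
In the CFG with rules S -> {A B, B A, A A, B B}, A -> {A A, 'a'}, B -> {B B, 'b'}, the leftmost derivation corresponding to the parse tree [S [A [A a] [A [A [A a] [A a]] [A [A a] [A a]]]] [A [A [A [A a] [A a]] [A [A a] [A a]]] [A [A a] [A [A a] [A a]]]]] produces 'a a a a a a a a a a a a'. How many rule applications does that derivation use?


Every bracketed nonterminal node [X ...] in the tree is produced by exactly one rule application.
Reading the tree off as a leftmost derivation:
  Step 1: S  =>  A A   (applied S -> A A)
  Step 2: A A  =>  A A A   (applied A -> A A)
  Step 3: A A A  =>  a A A   (applied A -> a)
  Step 4: a A A  =>  a A A A   (applied A -> A A)
  Step 5: a A A A  =>  a A A A A   (applied A -> A A)
  Step 6: a A A A A  =>  a a A A A   (applied A -> a)
  Step 7: a a A A A  =>  a a a A A   (applied A -> a)
  Step 8: a a a A A  =>  a a a A A A   (applied A -> A A)
  Step 9: a a a A A A  =>  a a a a A A   (applied A -> a)
  Step 10: a a a a A A  =>  a a a a a A   (applied A -> a)
  Step 11: a a a a a A  =>  a a a a a A A   (applied A -> A A)
  Step 12: a a a a a A A  =>  a a a a a A A A   (applied A -> A A)
  Step 13: a a a a a A A A  =>  a a a a a A A A A   (applied A -> A A)
  Step 14: a a a a a A A A A  =>  a a a a a a A A A   (applied A -> a)
  Step 15: a a a a a a A A A  =>  a a a a a a a A A   (applied A -> a)
  Step 16: a a a a a a a A A  =>  a a a a a a a A A A   (applied A -> A A)
  Step 17: a a a a a a a A A A  =>  a a a a a a a a A A   (applied A -> a)
  Step 18: a a a a a a a a A A  =>  a a a a a a a a a A   (applied A -> a)
  Step 19: a a a a a a a a a A  =>  a a a a a a a a a A A   (applied A -> A A)
  Step 20: a a a a a a a a a A A  =>  a a a a a a a a a a A   (applied A -> a)
  Step 21: a a a a a a a a a a A  =>  a a a a a a a a a a A A   (applied A -> A A)
  Step 22: a a a a a a a a a a A A  =>  a a a a a a a a a a a A   (applied A -> a)
  Step 23: a a a a a a a a a a a A  =>  a a a a a a a a a a a a   (applied A -> a)
Final yield: a a a a a a a a a a a a
Total rewrite steps: 23

23


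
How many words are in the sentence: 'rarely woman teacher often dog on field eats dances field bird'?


Counting words by splitting on spaces:
  Word 1: 'rarely'
  Word 2: 'woman'
  Word 3: 'teacher'
  Word 4: 'often'
  Word 5: 'dog'
  Word 6: 'on'
  Word 7: 'field'
  Word 8: 'eats'
  Word 9: 'dances'
  Word 10: 'field'
  Word 11: 'bird'
Total words: 11

11


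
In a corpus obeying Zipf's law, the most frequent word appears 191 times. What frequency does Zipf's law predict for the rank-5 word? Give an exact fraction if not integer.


Zipf's law: freq(rank) = f1 / rank
f1 = 191, rank = 5
freq = 191 / 5
GCD(191, 5) = 1
Simplified: 191/5

191/5


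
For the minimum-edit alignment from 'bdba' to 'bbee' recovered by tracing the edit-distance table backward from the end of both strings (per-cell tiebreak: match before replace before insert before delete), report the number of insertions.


Edit distance = 3. Backtracking from cell (4, 4) with preference match > replace > insert > delete,
then listing the resulting alignment 'bdba' -> 'bbee' left to right:
  Step 1: keep 'b'
  Step 2: replace d->b
  Step 3: replace b->e
  Step 4: replace a->e
Total insertions: 0

0


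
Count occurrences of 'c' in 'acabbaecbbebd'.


Scanning 'acabbaecbbebd' for 'c':
  Position 1: 'c' -> MATCH (count: 1)
  Position 7: 'c' -> MATCH (count: 2)
Total occurrences of 'c': 2

2


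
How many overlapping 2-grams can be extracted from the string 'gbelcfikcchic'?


String 'gbelcfikcchic' has length L = 13.
Number of overlapping n-grams = L - n + 1
Substituting: 13 - 2 + 1 = 12

12


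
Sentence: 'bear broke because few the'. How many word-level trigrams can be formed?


Word trigrams from [5] words:
  Trigram 1: (bear broke because)
  Trigram 2: (broke because few)
  Trigram 3: (because few the)
Total word trigrams: 5 - 2 = 3

3


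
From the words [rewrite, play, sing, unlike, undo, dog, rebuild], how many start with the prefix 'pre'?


Checking each word for prefix 'pre':
  'rewrite' -> no (count: 0)
  'play' -> no (count: 0)
  'sing' -> no (count: 0)
  'unlike' -> no (count: 0)
  'undo' -> no (count: 0)
  'dog' -> no (count: 0)
  'rebuild' -> no (count: 0)
Total with prefix 'pre': 0

0


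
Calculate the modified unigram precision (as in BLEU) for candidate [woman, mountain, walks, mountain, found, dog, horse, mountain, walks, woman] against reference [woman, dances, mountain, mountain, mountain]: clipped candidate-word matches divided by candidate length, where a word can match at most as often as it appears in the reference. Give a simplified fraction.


Reference word counts: {'dances': 1, 'mountain': 3, 'woman': 1}
Checking each candidate word (with clipping):
  'woman' -> in reference (ref count 1, used 1/1) -> match (matches: 1)
  'mountain' -> in reference (ref count 3, used 1/3) -> match (matches: 2)
  'walks' -> not in reference -> no match (matches: 2)
  'mountain' -> in reference (ref count 3, used 2/3) -> match (matches: 3)
  'found' -> not in reference -> no match (matches: 3)
  'dog' -> not in reference -> no match (matches: 3)
  'horse' -> not in reference -> no match (matches: 3)
  'mountain' -> in reference (ref count 3, used 3/3) -> match (matches: 4)
  'walks' -> not in reference -> no match (matches: 4)
  'woman' -> ref count 1 already used up (1/1) -> clipped, no match (matches: 4)
Clipped matches: 4, Candidate length: 10
Precision = 4/10 = 2/5

2/5


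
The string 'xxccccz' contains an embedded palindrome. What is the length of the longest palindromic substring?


Scanning 'xxccccz' for palindromic substrings.
Substring at positions 2-5: 'cccc'.
Check: reverse('cccc') = 'cccc' -> palindrome confirmed.
Neighbouring characters ('x' / 'z') break symmetry, so it cannot extend further.
No longer palindromic substring exists; longest length = 4

4


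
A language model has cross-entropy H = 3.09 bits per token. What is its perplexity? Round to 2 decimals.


Perplexity formula: PP = 2^H
H = 3.09
PP = 2^3.09
Decompose: 2^3.09 = 2^3 * 2^0.09
2^3 = 8, 2^0.09 ~ 1.0643702
PP ~ 8 * 1.0643702 = 8.5149616
Rounded to 2 decimals: 8.51

8.51


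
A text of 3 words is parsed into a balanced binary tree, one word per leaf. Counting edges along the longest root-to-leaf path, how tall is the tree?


In a balanced binary tree with n leaves the deepest leaf is ceil(log2(n)) edges below the root.
log2(3) = 1.5850
ceil(1.5850) = 2
height (edges) = 2

2


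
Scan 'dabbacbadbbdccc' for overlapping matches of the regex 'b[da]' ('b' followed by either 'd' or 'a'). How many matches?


Pattern: b[da] means 'b' followed by either 'd' or 'a'.
Scanning 'dabbacbadbbdccc' position-by-position:
  Pos 0: window 'da' -> no
  Pos 1: window 'ab' -> no
  Pos 2: window 'bb' -> no
  Pos 3: window 'ba' -> MATCH
  Pos 4: window 'ac' -> no
  Pos 5: window 'cb' -> no
  Pos 6: window 'ba' -> MATCH
  Pos 7: window 'ad' -> no
  Pos 8: window 'db' -> no
  Pos 9: window 'bb' -> no
  Pos 10: window 'bd' -> MATCH
  Pos 11: window 'dc' -> no
  Pos 12: window 'cc' -> no
  Pos 13: window 'cc' -> no
  Pos 14: window 'c' -> no
Total matches: 3

3


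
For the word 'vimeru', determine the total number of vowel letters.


Scanning each character of 'vimeru':
  Position 1: 'v' -> consonant (running count: 0)
  Position 2: 'i' -> vowel (running count: 1)
  Position 3: 'm' -> consonant (running count: 1)
  Position 4: 'e' -> vowel (running count: 2)
  Position 5: 'r' -> consonant (running count: 2)
  Position 6: 'u' -> vowel (running count: 3)
Total vowels: 3

3


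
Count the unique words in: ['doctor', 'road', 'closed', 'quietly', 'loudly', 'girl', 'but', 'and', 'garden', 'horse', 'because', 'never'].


Listing all tokens and tracking unique types:
  Token 1: 'doctor' -> NEW (unique so far: 1)
  Token 2: 'road' -> NEW (unique so far: 2)
  Token 3: 'closed' -> NEW (unique so far: 3)
  Token 4: 'quietly' -> NEW (unique so far: 4)
  Token 5: 'loudly' -> NEW (unique so far: 5)
  Token 6: 'girl' -> NEW (unique so far: 6)
  Token 7: 'but' -> NEW (unique so far: 7)
  Token 8: 'and' -> NEW (unique so far: 8)
  Token 9: 'garden' -> NEW (unique so far: 9)
  Token 10: 'horse' -> NEW (unique so far: 10)
  Token 11: 'because' -> NEW (unique so far: 11)
  Token 12: 'never' -> NEW (unique so far: 12)
Unique types: ('and', 'because', 'but', 'closed', 'doctor', 'garden', 'girl', 'horse', 'loudly', 'never', 'quietly', 'road')
Vocabulary size: 12

12


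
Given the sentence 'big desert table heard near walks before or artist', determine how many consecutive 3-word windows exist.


Word trigrams from [9] words:
  Trigram 1: (big desert table)
  Trigram 2: (desert table heard)
  Trigram 3: (table heard near)
  Trigram 4: (heard near walks)
  Trigram 5: (near walks before)
  Trigram 6: (walks before or)
  Trigram 7: (before or artist)
Total word trigrams: 9 - 2 = 7

7


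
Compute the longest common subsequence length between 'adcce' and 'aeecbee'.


DP table for LCS of 'adcce' and 'aeecbee':
       a  e  e  c  b  e  e
    0  0  0  0  0  0  0  0
  a 0  1  1  1  1  1  1  1
  d 0  1  1  1  1  1  1  1
  c 0  1  1  1  2  2  2  2
  c 0  1  1  1  2  2  2  2
  e 0  1  2  2  2  2  3  3
LCS: 'ace'
LCS length = 3

3


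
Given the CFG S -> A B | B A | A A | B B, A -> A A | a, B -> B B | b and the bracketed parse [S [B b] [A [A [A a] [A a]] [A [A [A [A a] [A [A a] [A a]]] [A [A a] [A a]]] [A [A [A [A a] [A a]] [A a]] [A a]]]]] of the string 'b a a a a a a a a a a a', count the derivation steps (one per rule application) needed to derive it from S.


Every bracketed nonterminal node [X ...] in the tree is produced by exactly one rule application.
Reading the tree off as a leftmost derivation:
  Step 1: S  =>  B A   (applied S -> B A)
  Step 2: B A  =>  b A   (applied B -> b)
  Step 3: b A  =>  b A A   (applied A -> A A)
  Step 4: b A A  =>  b A A A   (applied A -> A A)
  Step 5: b A A A  =>  b a A A   (applied A -> a)
  Step 6: b a A A  =>  b a a A   (applied A -> a)
  Step 7: b a a A  =>  b a a A A   (applied A -> A A)
  Step 8: b a a A A  =>  b a a A A A   (applied A -> A A)
  Step 9: b a a A A A  =>  b a a A A A A   (applied A -> A A)
  Step 10: b a a A A A A  =>  b a a a A A A   (applied A -> a)
  Step 11: b a a a A A A  =>  b a a a A A A A   (applied A -> A A)
  Step 12: b a a a A A A A  =>  b a a a a A A A   (applied A -> a)
  Step 13: b a a a a A A A  =>  b a a a a a A A   (applied A -> a)
  Step 14: b a a a a a A A  =>  b a a a a a A A A   (applied A -> A A)
  Step 15: b a a a a a A A A  =>  b a a a a a a A A   (applied A -> a)
  Step 16: b a a a a a a A A  =>  b a a a a a a a A   (applied A -> a)
  Step 17: b a a a a a a a A  =>  b a a a a a a a A A   (applied A -> A A)
  Step 18: b a a a a a a a A A  =>  b a a a a a a a A A A   (applied A -> A A)
  Step 19: b a a a a a a a A A A  =>  b a a a a a a a A A A A   (applied A -> A A)
  Step 20: b a a a a a a a A A A A  =>  b a a a a a a a a A A A   (applied A -> a)
  Step 21: b a a a a a a a a A A A  =>  b a a a a a a a a a A A   (applied A -> a)
  Step 22: b a a a a a a a a a A A  =>  b a a a a a a a a a a A   (applied A -> a)
  Step 23: b a a a a a a a a a a A  =>  b a a a a a a a a a a a   (applied A -> a)
Final yield: b a a a a a a a a a a a
Total rewrite steps: 23

23


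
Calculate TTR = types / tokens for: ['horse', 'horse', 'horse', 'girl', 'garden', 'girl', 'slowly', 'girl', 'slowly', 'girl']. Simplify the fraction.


Tokens: 10
Unique types: ('garden', 'girl', 'horse', 'slowly') = 4
TTR = 4/10
Simplify: divide both by 2 -> 2/5
TTR = 2/5

2/5


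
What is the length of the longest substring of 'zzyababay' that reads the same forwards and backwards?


Scanning 'zzyababay' for palindromic substrings.
Substring at positions 2-8: 'yababay'.
Check: reverse('yababay') = 'yababay' -> palindrome confirmed.
Neighbouring characters ('z' / '-') break symmetry, so it cannot extend further.
No longer palindromic substring exists; longest length = 7

7


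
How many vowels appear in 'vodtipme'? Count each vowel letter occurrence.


Scanning each character of 'vodtipme':
  Position 1: 'v' -> consonant (running count: 0)
  Position 2: 'o' -> vowel (running count: 1)
  Position 3: 'd' -> consonant (running count: 1)
  Position 4: 't' -> consonant (running count: 1)
  Position 5: 'i' -> vowel (running count: 2)
  Position 6: 'p' -> consonant (running count: 2)
  Position 7: 'm' -> consonant (running count: 2)
  Position 8: 'e' -> vowel (running count: 3)
Total vowels: 3

3


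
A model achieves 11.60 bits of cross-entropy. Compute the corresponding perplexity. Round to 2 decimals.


Perplexity formula: PP = 2^H
H = 11.60
PP = 2^11.60
Decompose: 2^11.60 = 2^11 * 2^0.60
2^11 = 2048, 2^0.60 ~ 1.5157166
PP ~ 2048 * 1.5157166 = 3104.1875968
Rounded to 2 decimals: 3104.19

3104.19


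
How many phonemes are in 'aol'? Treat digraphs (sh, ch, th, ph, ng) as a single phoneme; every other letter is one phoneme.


Parsing 'aol' greedily, digraphs first:
  'a' -> vowel phoneme (phonemes so far: 1)
  'o' -> vowel phoneme (phonemes so far: 2)
  'l' -> consonant phoneme (phonemes so far: 3)
Total phonemes: 3

3


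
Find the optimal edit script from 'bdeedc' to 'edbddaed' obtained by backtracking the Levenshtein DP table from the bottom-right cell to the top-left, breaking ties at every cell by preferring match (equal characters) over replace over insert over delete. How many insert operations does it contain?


Edit distance = 5. Backtracking from cell (6, 8) with preference match > replace > insert > delete,
then listing the resulting alignment 'bdeedc' -> 'edbddaed' left to right:
  Step 1: insert 'e' [insertion #1]
  Step 2: insert 'd' [insertion #2]
  Step 3: keep 'b'
  Step 4: insert 'd' [insertion #3]
  Step 5: keep 'd'
  Step 6: replace e->a
  Step 7: keep 'e'
  Step 8: keep 'd'
  Step 9: delete 'c'
Total insertions: 3

3


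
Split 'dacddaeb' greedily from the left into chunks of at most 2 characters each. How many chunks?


'dacddaeb' has 8 characters.
Chunking with max size 2:
  Chunk 1: 'da' (positions 0-1)
  Chunk 2: 'cd' (positions 2-3)
  Chunk 3: 'da' (positions 4-5)
  Chunk 4: 'eb' (positions 6-7)
Total chunks: ceil(8 / 2) = 4

4


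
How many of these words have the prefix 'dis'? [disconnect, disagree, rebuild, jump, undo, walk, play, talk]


Checking each word for prefix 'dis':
  'disconnect' -> YES, starts with 'dis' (count: 1)
  'disagree' -> YES, starts with 'dis' (count: 2)
  'rebuild' -> no (count: 2)
  'jump' -> no (count: 2)
  'undo' -> no (count: 2)
  'walk' -> no (count: 2)
  'play' -> no (count: 2)
  'talk' -> no (count: 2)
Total with prefix 'dis': 2

2


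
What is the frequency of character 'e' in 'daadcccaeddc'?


Scanning 'daadcccaeddc' for 'e':
  Position 8: 'e' -> MATCH (count: 1)
Total occurrences of 'e': 1

1


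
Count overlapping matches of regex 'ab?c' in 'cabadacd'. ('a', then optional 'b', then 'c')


Pattern: ab?c means 'a', then optional 'b', then 'c'.
Scanning 'cabadacd' position-by-position:
  Pos 0: window 'cab' -> no
  Pos 1: window 'aba' -> no
  Pos 2: window 'bad' -> no
  Pos 3: window 'ada' -> no
  Pos 4: window 'dac' -> no
  Pos 5: window 'acd' -> MATCH
  Pos 6: window 'cd' -> no
  Pos 7: window 'd' -> no
Total matches: 1

1


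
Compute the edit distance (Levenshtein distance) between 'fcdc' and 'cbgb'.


Building DP table for s1='fcdc' (len 4) and s2='cbgb' (len 4):
       c  b  g  b
    0  1  2  3  4
  f 1  1  2  3  4
  c 2  1  2  3  4
  d 3  2  2  3  4
  c 4  3  3  3  4
Edit distance = dp[4][4] = 4

4


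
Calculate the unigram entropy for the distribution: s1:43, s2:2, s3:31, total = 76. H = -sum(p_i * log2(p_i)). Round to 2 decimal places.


Computing entropy H = -sum(p_i * log2(p_i)):
  s1: p = 43/76 = 0.5658, -p*log2(p) = 0.4649
  s2: p = 2/76 = 0.0263, -p*log2(p) = 0.1381
  s3: p = 31/76 = 0.4079, -p*log2(p) = 0.5277
H = sum of terms = 1.1307
Rounded to 2 decimals: 1.13

1.13


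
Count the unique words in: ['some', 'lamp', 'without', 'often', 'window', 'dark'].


Listing all tokens and tracking unique types:
  Token 1: 'some' -> NEW (unique so far: 1)
  Token 2: 'lamp' -> NEW (unique so far: 2)
  Token 3: 'without' -> NEW (unique so far: 3)
  Token 4: 'often' -> NEW (unique so far: 4)
  Token 5: 'window' -> NEW (unique so far: 5)
  Token 6: 'dark' -> NEW (unique so far: 6)
Unique types: ('dark', 'lamp', 'often', 'some', 'window', 'without')
Vocabulary size: 6

6


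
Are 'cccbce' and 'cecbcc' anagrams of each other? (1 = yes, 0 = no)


Sort characters of 'cccbce': 'bcccce'
Sort characters of 'cecbcc': 'bcccce'
Sorted forms match -> they ARE anagrams
Result: 1

1


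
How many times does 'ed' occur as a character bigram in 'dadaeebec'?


Scanning 'dadaeebec' for bigram 'ed':
  Position 0: 'da' -> no
  Position 1: 'ad' -> no
  Position 2: 'da' -> no
  Position 3: 'ae' -> no
  Position 4: 'ee' -> no
  Position 5: 'eb' -> no
  Position 6: 'be' -> no
  Position 7: 'ec' -> no
Total matches: 0

0


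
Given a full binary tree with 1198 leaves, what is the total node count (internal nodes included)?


Leaf nodes (terminals): 1198
Internal nodes = n - 1 = 1198 - 1 = 1197
Total = leaves + internal = 1198 + 1197 = 2395

2395


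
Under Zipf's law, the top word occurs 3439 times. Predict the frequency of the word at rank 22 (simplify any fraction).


Zipf's law: freq(rank) = f1 / rank
f1 = 3439, rank = 22
freq = 3439 / 22
GCD(3439, 22) = 1
Simplified: 3439/22

3439/22


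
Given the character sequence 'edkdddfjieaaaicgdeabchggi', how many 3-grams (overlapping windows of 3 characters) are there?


String 'edkdddfjieaaaicgdeabchggi' has length L = 25.
Number of overlapping n-grams = L - n + 1
Substituting: 25 - 3 + 1 = 23

23


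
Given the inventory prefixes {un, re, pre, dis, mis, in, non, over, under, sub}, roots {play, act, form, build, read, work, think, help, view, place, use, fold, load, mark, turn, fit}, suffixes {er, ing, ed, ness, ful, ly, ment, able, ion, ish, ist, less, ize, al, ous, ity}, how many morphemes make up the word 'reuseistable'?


Segmenting 'reuseistable' against the inventory:
  're' -> prefix (morpheme 1)
  'use' -> root (morpheme 2)
  'ist' -> suffix (morpheme 3)
  'able' -> suffix (morpheme 4)
Total morphemes: 4

4


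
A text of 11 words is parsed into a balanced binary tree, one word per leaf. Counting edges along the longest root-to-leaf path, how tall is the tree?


In a balanced binary tree with n leaves the deepest leaf is ceil(log2(n)) edges below the root.
log2(11) = 3.4594
ceil(3.4594) = 4
height (edges) = 4

4


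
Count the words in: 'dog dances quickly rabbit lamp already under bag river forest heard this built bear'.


Counting words by splitting on spaces:
  Word 1: 'dog'
  Word 2: 'dances'
  Word 3: 'quickly'
  Word 4: 'rabbit'
  Word 5: 'lamp'
  Word 6: 'already'
  Word 7: 'under'
  Word 8: 'bag'
  Word 9: 'river'
  Word 10: 'forest'
  Word 11: 'heard'
  Word 12: 'this'
  Word 13: 'built'
  Word 14: 'bear'
Total words: 14

14


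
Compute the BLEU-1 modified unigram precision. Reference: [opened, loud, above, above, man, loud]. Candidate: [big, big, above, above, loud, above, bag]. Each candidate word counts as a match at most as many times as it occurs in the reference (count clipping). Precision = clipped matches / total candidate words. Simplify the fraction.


Reference word counts: {'above': 2, 'loud': 2, 'man': 1, 'opened': 1}
Checking each candidate word (with clipping):
  'big' -> not in reference -> no match (matches: 0)
  'big' -> not in reference -> no match (matches: 0)
  'above' -> in reference (ref count 2, used 1/2) -> match (matches: 1)
  'above' -> in reference (ref count 2, used 2/2) -> match (matches: 2)
  'loud' -> in reference (ref count 2, used 1/2) -> match (matches: 3)
  'above' -> ref count 2 already used up (2/2) -> clipped, no match (matches: 3)
  'bag' -> not in reference -> no match (matches: 3)
Clipped matches: 3, Candidate length: 7
Precision = 3/7

3/7


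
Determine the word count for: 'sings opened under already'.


Counting words by splitting on spaces:
  Word 1: 'sings'
  Word 2: 'opened'
  Word 3: 'under'
  Word 4: 'already'
Total words: 4

4


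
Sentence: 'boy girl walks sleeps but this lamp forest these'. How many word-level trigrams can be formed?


Word trigrams from [9] words:
  Trigram 1: (boy girl walks)
  Trigram 2: (girl walks sleeps)
  Trigram 3: (walks sleeps but)
  Trigram 4: (sleeps but this)
  Trigram 5: (but this lamp)
  Trigram 6: (this lamp forest)
  Trigram 7: (lamp forest these)
Total word trigrams: 9 - 2 = 7

7


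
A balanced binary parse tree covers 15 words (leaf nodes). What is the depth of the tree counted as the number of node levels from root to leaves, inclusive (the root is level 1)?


In a balanced binary tree with n leaves the deepest leaf is ceil(log2(n)) edges below the root,
so counting node levels inclusive of root and leaves gives ceil(log2(n)) + 1 levels.
log2(15) = 3.9069
ceil(3.9069) = 4
levels = 4 + 1 = 5

5


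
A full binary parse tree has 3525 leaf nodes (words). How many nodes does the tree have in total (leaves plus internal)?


Leaf nodes (terminals): 3525
Internal nodes = n - 1 = 3525 - 1 = 3524
Total = leaves + internal = 3525 + 3524 = 7049

7049


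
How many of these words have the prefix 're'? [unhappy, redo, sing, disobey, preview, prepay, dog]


Checking each word for prefix 're':
  'unhappy' -> no (count: 0)
  'redo' -> YES, starts with 're' (count: 1)
  'sing' -> no (count: 1)
  'disobey' -> no (count: 1)
  'preview' -> no (count: 1)
  'prepay' -> no (count: 1)
  'dog' -> no (count: 1)
Total with prefix 're': 1

1


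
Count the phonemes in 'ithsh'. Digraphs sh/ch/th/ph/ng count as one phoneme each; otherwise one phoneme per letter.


Parsing 'ithsh' greedily, digraphs first:
  'i' -> vowel phoneme (phonemes so far: 1)
  'th' -> digraph (1 consonant phoneme) (phonemes so far: 2)
  'sh' -> digraph (1 consonant phoneme) (phonemes so far: 3)
Total phonemes: 3

3


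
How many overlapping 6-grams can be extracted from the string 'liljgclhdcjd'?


String 'liljgclhdcjd' has length L = 12.
Number of overlapping n-grams = L - n + 1
Substituting: 12 - 6 + 1 = 7

7


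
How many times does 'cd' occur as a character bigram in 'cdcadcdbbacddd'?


Scanning 'cdcadcdbbacddd' for bigram 'cd':
  Position 0: 'cd' -> MATCH
  Position 1: 'dc' -> no
  Position 2: 'ca' -> no
  Position 3: 'ad' -> no
  Position 4: 'dc' -> no
  Position 5: 'cd' -> MATCH
  Position 6: 'db' -> no
  Position 7: 'bb' -> no
  Position 8: 'ba' -> no
  Position 9: 'ac' -> no
  Position 10: 'cd' -> MATCH
  Position 11: 'dd' -> no
  Position 12: 'dd' -> no
Total matches: 3

3


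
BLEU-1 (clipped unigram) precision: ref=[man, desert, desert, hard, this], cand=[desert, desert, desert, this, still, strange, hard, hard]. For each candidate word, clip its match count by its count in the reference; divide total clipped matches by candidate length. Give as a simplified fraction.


Reference word counts: {'desert': 2, 'hard': 1, 'man': 1, 'this': 1}
Checking each candidate word (with clipping):
  'desert' -> in reference (ref count 2, used 1/2) -> match (matches: 1)
  'desert' -> in reference (ref count 2, used 2/2) -> match (matches: 2)
  'desert' -> ref count 2 already used up (2/2) -> clipped, no match (matches: 2)
  'this' -> in reference (ref count 1, used 1/1) -> match (matches: 3)
  'still' -> not in reference -> no match (matches: 3)
  'strange' -> not in reference -> no match (matches: 3)
  'hard' -> in reference (ref count 1, used 1/1) -> match (matches: 4)
  'hard' -> ref count 1 already used up (1/1) -> clipped, no match (matches: 4)
Clipped matches: 4, Candidate length: 8
Precision = 4/8 = 1/2

1/2


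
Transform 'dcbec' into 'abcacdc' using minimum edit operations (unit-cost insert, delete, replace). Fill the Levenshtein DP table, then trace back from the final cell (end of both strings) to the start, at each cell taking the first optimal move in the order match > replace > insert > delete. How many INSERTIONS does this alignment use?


Edit distance = 5. Backtracking from cell (5, 7) with preference match > replace > insert > delete,
then listing the resulting alignment 'dcbec' -> 'abcacdc' left to right:
  Step 1: insert 'a' [insertion #1]
  Step 2: replace d->b
  Step 3: keep 'c'
  Step 4: insert 'a' [insertion #2]
  Step 5: replace b->c
  Step 6: replace e->d
  Step 7: keep 'c'
Total insertions: 2

2


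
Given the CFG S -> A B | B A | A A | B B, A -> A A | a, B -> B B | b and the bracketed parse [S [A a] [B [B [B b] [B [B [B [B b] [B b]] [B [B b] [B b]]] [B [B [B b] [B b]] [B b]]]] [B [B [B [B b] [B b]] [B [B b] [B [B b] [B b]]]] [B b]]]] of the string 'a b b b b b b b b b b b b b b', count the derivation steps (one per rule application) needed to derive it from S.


Every bracketed nonterminal node [X ...] in the tree is produced by exactly one rule application.
Reading the tree off as a leftmost derivation:
  Step 1: S  =>  A B   (applied S -> A B)
  Step 2: A B  =>  a B   (applied A -> a)
  Step 3: a B  =>  a B B   (applied B -> B B)
  Step 4: a B B  =>  a B B B   (applied B -> B B)
  Step 5: a B B B  =>  a b B B   (applied B -> b)
  Step 6: a b B B  =>  a b B B B   (applied B -> B B)
  Step 7: a b B B B  =>  a b B B B B   (applied B -> B B)
  Step 8: a b B B B B  =>  a b B B B B B   (applied B -> B B)
  Step 9: a b B B B B B  =>  a b b B B B B   (applied B -> b)
  Step 10: a b b B B B B  =>  a b b b B B B   (applied B -> b)
  Step 11: a b b b B B B  =>  a b b b B B B B   (applied B -> B B)
  Step 12: a b b b B B B B  =>  a b b b b B B B   (applied B -> b)
  Step 13: a b b b b B B B  =>  a b b b b b B B   (applied B -> b)
  Step 14: a b b b b b B B  =>  a b b b b b B B B   (applied B -> B B)
  Step 15: a b b b b b B B B  =>  a b b b b b B B B B   (applied B -> B B)
  Step 16: a b b b b b B B B B  =>  a b b b b b b B B B   (applied B -> b)
  Step 17: a b b b b b b B B B  =>  a b b b b b b b B B   (applied B -> b)
  Step 18: a b b b b b b b B B  =>  a b b b b b b b b B   (applied B -> b)
  Step 19: a b b b b b b b b B  =>  a b b b b b b b b B B   (applied B -> B B)
  Step 20: a b b b b b b b b B B  =>  a b b b b b b b b B B B   (applied B -> B B)
  Step 21: a b b b b b b b b B B B  =>  a b b b b b b b b B B B B   (applied B -> B B)
  Step 22: a b b b b b b b b B B B B  =>  a b b b b b b b b b B B B   (applied B -> b)
  Step 23: a b b b b b b b b b B B B  =>  a b b b b b b b b b b B B   (applied B -> b)
  Step 24: a b b b b b b b b b b B B  =>  a b b b b b b b b b b B B B   (applied B -> B B)
  Step 25: a b b b b b b b b b b B B B  =>  a b b b b b b b b b b b B B   (applied B -> b)
  Step 26: a b b b b b b b b b b b B B  =>  a b b b b b b b b b b b B B B   (applied B -> B B)
  Step 27: a b b b b b b b b b b b B B B  =>  a b b b b b b b b b b b b B B   (applied B -> b)
  Step 28: a b b b b b b b b b b b b B B  =>  a b b b b b b b b b b b b b B   (applied B -> b)
  Step 29: a b b b b b b b b b b b b b B  =>  a b b b b b b b b b b b b b b   (applied B -> b)
Final yield: a b b b b b b b b b b b b b b
Total rewrite steps: 29

29


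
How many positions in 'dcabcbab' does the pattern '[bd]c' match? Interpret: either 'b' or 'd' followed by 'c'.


Pattern: [bd]c means either 'b' or 'd' followed by 'c'.
Scanning 'dcabcbab' position-by-position:
  Pos 0: window 'dc' -> MATCH
  Pos 1: window 'ca' -> no
  Pos 2: window 'ab' -> no
  Pos 3: window 'bc' -> MATCH
  Pos 4: window 'cb' -> no
  Pos 5: window 'ba' -> no
  Pos 6: window 'ab' -> no
  Pos 7: window 'b' -> no
Total matches: 2

2


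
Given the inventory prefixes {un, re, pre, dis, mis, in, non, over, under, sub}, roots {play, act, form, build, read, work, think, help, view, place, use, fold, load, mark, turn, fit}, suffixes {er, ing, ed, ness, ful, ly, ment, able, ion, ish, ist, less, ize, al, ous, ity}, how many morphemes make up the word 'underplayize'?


Segmenting 'underplayize' against the inventory:
  'under' -> prefix (morpheme 1)
  'play' -> root (morpheme 2)
  'ize' -> suffix (morpheme 3)
Total morphemes: 3

3


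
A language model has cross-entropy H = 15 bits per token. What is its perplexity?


Perplexity formula: PP = 2^H
H = 15
PP = 2^15
PP = 2^15 = 32768

32768


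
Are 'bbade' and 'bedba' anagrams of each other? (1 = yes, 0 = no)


Sort characters of 'bbade': 'abbde'
Sort characters of 'bedba': 'abbde'
Sorted forms match -> they ARE anagrams
Result: 1

1


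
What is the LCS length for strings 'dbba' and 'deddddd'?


DP table for LCS of 'dbba' and 'deddddd':
       d  e  d  d  d  d  d
    0  0  0  0  0  0  0  0
  d 0  1  1  1  1  1  1  1
  b 0  1  1  1  1  1  1  1
  b 0  1  1  1  1  1  1  1
  a 0  1  1  1  1  1  1  1
LCS: 'd'
LCS length = 1

1


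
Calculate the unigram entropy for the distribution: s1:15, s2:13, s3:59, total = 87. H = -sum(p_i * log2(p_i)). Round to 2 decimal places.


Computing entropy H = -sum(p_i * log2(p_i)):
  s1: p = 15/87 = 0.1724, -p*log2(p) = 0.4373
  s2: p = 13/87 = 0.1494, -p*log2(p) = 0.4098
  s3: p = 59/87 = 0.6782, -p*log2(p) = 0.3800
H = sum of terms = 1.2271
Rounded to 2 decimals: 1.23

1.23


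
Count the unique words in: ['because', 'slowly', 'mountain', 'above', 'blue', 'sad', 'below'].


Listing all tokens and tracking unique types:
  Token 1: 'because' -> NEW (unique so far: 1)
  Token 2: 'slowly' -> NEW (unique so far: 2)
  Token 3: 'mountain' -> NEW (unique so far: 3)
  Token 4: 'above' -> NEW (unique so far: 4)
  Token 5: 'blue' -> NEW (unique so far: 5)
  Token 6: 'sad' -> NEW (unique so far: 6)
  Token 7: 'below' -> NEW (unique so far: 7)
Unique types: ('above', 'because', 'below', 'blue', 'mountain', 'sad', 'slowly')
Vocabulary size: 7

7


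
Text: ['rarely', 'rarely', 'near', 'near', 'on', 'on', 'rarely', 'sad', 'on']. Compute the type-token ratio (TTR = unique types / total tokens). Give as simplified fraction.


Tokens: 9
Unique types: ('near', 'on', 'rarely', 'sad') = 4
TTR = 4/9
Already in lowest terms.

4/9


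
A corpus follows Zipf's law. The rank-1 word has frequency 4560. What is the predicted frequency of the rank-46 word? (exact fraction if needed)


Zipf's law: freq(rank) = f1 / rank
f1 = 4560, rank = 46
freq = 4560 / 46
GCD(4560, 46) = 2
Simplified: 2280/23

2280/23


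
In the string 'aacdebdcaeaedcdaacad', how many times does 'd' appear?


Scanning 'aacdebdcaeaedcdaacad' for 'd':
  Position 3: 'd' -> MATCH (count: 1)
  Position 6: 'd' -> MATCH (count: 2)
  Position 12: 'd' -> MATCH (count: 3)
  Position 14: 'd' -> MATCH (count: 4)
  Position 19: 'd' -> MATCH (count: 5)
Total occurrences of 'd': 5

5


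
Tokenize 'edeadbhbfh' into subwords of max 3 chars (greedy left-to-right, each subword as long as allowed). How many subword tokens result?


'edeadbhbfh' has 10 characters.
Chunking with max size 3:
  Chunk 1: 'ede' (positions 0-2)
  Chunk 2: 'adb' (positions 3-5)
  Chunk 3: 'hbf' (positions 6-8)
  Chunk 4: 'h' (positions 9-9)
Total chunks: ceil(10 / 3) = 4

4


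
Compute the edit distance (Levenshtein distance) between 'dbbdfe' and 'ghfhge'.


Building DP table for s1='dbbdfe' (len 6) and s2='ghfhge' (len 6):
       g  h  f  h  g  e
    0  1  2  3  4  5  6
  d 1  1  2  3  4  5  6
  b 2  2  2  3  4  5  6
  b 3  3  3  3  4  5  6
  d 4  4  4  4  4  5  6
  f 5  5  5  4  5  5  6
  e 6  6  6  5  5  6  5
Edit distance = dp[6][6] = 5

5


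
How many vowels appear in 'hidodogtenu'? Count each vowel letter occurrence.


Scanning each character of 'hidodogtenu':
  Position 1: 'h' -> consonant (running count: 0)
  Position 2: 'i' -> vowel (running count: 1)
  Position 3: 'd' -> consonant (running count: 1)
  Position 4: 'o' -> vowel (running count: 2)
  Position 5: 'd' -> consonant (running count: 2)
  Position 6: 'o' -> vowel (running count: 3)
  Position 7: 'g' -> consonant (running count: 3)
  Position 8: 't' -> consonant (running count: 3)
  Position 9: 'e' -> vowel (running count: 4)
  Position 10: 'n' -> consonant (running count: 4)
  Position 11: 'u' -> vowel (running count: 5)
Total vowels: 5

5


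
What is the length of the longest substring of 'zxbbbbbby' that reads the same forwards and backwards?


Scanning 'zxbbbbbby' for palindromic substrings.
Substring at positions 2-7: 'bbbbbb'.
Check: reverse('bbbbbb') = 'bbbbbb' -> palindrome confirmed.
Neighbouring characters ('x' / 'y') break symmetry, so it cannot extend further.
No longer palindromic substring exists; longest length = 6

6


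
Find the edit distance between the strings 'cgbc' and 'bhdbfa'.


Building DP table for s1='cgbc' (len 4) and s2='bhdbfa' (len 6):
       b  h  d  b  f  a
    0  1  2  3  4  5  6
  c 1  1  2  3  4  5  6
  g 2  2  2  3  4  5  6
  b 3  2  3  3  3  4  5
  c 4  3  3  4  4  4  5
Edit distance = dp[4][6] = 5

5


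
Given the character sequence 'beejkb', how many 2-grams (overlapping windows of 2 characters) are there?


String 'beejkb' has length L = 6.
Number of overlapping n-grams = L - n + 1
Substituting: 6 - 2 + 1 = 5

5


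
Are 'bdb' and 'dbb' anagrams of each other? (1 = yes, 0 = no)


Sort characters of 'bdb': 'bbd'
Sort characters of 'dbb': 'bbd'
Sorted forms match -> they ARE anagrams
Result: 1

1


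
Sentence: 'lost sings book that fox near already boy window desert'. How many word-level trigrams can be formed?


Word trigrams from [10] words:
  Trigram 1: (lost sings book)
  Trigram 2: (sings book that)
  Trigram 3: (book that fox)
  Trigram 4: (that fox near)
  Trigram 5: (fox near already)
  Trigram 6: (near already boy)
  Trigram 7: (already boy window)
  Trigram 8: (boy window desert)
Total word trigrams: 10 - 2 = 8

8
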